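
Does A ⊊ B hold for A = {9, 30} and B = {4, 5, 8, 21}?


A ⊂ B requires: A ⊆ B AND A ≠ B.
A ⊆ B? No
A ⊄ B, so A is not a proper subset.

No, A is not a proper subset of B


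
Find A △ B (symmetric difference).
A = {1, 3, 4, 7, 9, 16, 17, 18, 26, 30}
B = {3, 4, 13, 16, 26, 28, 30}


A △ B = (A \ B) ∪ (B \ A) = elements in exactly one of A or B
A \ B = {1, 7, 9, 17, 18}
B \ A = {13, 28}
A △ B = {1, 7, 9, 13, 17, 18, 28}

A △ B = {1, 7, 9, 13, 17, 18, 28}


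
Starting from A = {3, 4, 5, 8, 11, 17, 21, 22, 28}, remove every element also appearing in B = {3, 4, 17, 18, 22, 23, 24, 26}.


A \ B = elements in A but not in B
A = {3, 4, 5, 8, 11, 17, 21, 22, 28}
B = {3, 4, 17, 18, 22, 23, 24, 26}
Remove from A any elements in B
A \ B = {5, 8, 11, 21, 28}

A \ B = {5, 8, 11, 21, 28}


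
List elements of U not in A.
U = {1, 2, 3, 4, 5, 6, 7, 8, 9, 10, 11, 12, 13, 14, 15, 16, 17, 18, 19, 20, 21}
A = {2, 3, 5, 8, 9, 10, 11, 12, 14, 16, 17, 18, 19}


Aᶜ = U \ A = elements in U but not in A
U = {1, 2, 3, 4, 5, 6, 7, 8, 9, 10, 11, 12, 13, 14, 15, 16, 17, 18, 19, 20, 21}
A = {2, 3, 5, 8, 9, 10, 11, 12, 14, 16, 17, 18, 19}
Aᶜ = {1, 4, 6, 7, 13, 15, 20, 21}

Aᶜ = {1, 4, 6, 7, 13, 15, 20, 21}


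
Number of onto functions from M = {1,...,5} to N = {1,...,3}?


n = |M| = 5, k = |N| = 3. Surjections via inclusion-exclusion:
S(n,k) = Σ(-1)^i × C(k,i) × (k-i)^n, i=0 to k
i=0: (-1)^0×C(3,0)×3^5 = 243
i=1: (-1)^1×C(3,1)×2^5 = -96
i=2: (-1)^2×C(3,2)×1^5 = 3
i=3: (-1)^3×C(3,3)×0^5 = 0
Total = 150

Number of surjections = 150


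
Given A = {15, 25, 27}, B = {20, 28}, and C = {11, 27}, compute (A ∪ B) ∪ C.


A ∪ B = {15, 20, 25, 27, 28}
(A ∪ B) ∪ C = {11, 15, 20, 25, 27, 28}

A ∪ B ∪ C = {11, 15, 20, 25, 27, 28}


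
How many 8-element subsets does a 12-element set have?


C(n,k) = n! / (k!(n-k)!)
C(12,8) = 12! / (8!4!)
= 495

C(12,8) = 495


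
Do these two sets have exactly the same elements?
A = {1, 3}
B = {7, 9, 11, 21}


Two sets are equal iff they have exactly the same elements.
A = {1, 3}
B = {7, 9, 11, 21}
Differences: {1, 3, 7, 9, 11, 21}
A ≠ B

No, A ≠ B


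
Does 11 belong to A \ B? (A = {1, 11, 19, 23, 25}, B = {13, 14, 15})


A = {1, 11, 19, 23, 25}, B = {13, 14, 15}
A \ B = elements in A but not in B
A \ B = {1, 11, 19, 23, 25}
Checking if 11 ∈ A \ B
11 is in A \ B → True

11 ∈ A \ B


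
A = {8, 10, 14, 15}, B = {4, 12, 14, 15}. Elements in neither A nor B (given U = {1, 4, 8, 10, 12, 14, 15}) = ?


A = {8, 10, 14, 15}
B = {4, 12, 14, 15}
Region: in neither A nor B (given U = {1, 4, 8, 10, 12, 14, 15})
Elements: {1}

Elements in neither A nor B (given U = {1, 4, 8, 10, 12, 14, 15}): {1}


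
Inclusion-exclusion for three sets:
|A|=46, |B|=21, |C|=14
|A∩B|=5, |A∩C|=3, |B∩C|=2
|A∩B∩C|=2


|A∪B∪C| = |A|+|B|+|C| - |A∩B|-|A∩C|-|B∩C| + |A∩B∩C|
= 46+21+14 - 5-3-2 + 2
= 81 - 10 + 2
= 73

|A ∪ B ∪ C| = 73


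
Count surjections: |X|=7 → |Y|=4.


n = |X| = 7, k = |Y| = 4. Surjections via inclusion-exclusion:
S(n,k) = Σ(-1)^i × C(k,i) × (k-i)^n, i=0 to k
i=0: (-1)^0×C(4,0)×4^7 = 16384
i=1: (-1)^1×C(4,1)×3^7 = -8748
i=2: (-1)^2×C(4,2)×2^7 = 768
i=3: (-1)^3×C(4,3)×1^7 = -4
i=4: (-1)^4×C(4,4)×0^7 = 0
Total = 8400

Number of surjections = 8400


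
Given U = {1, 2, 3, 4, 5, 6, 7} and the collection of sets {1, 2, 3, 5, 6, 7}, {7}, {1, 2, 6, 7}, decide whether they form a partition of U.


A partition requires: (1) non-empty parts, (2) pairwise disjoint, (3) union = U
Parts: {1, 2, 3, 5, 6, 7}, {7}, {1, 2, 6, 7}
Union of parts: {1, 2, 3, 5, 6, 7}
U = {1, 2, 3, 4, 5, 6, 7}
All non-empty? True
Pairwise disjoint? False
Covers U? False

No, not a valid partition


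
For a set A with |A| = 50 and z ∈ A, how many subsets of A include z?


Subsets of A containing z correspond to subsets of A \ {z}, which has 49 elements.
Count = 2^(n-1) = 2^49
= 562949953421312

Number of subsets containing z = 562949953421312


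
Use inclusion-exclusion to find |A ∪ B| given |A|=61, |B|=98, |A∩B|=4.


|A ∪ B| = |A| + |B| - |A ∩ B|
= 61 + 98 - 4
= 155

|A ∪ B| = 155


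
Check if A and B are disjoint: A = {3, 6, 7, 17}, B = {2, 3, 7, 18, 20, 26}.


Disjoint means A ∩ B = ∅.
A ∩ B = {3, 7}
A ∩ B ≠ ∅, so A and B are NOT disjoint.

No, A and B are not disjoint (A ∩ B = {3, 7})


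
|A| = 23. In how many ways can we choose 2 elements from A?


C(n,k) = n! / (k!(n-k)!)
C(23,2) = 23! / (2!21!)
= 253

C(23,2) = 253


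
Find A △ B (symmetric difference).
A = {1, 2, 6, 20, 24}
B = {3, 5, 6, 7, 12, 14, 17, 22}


A △ B = (A \ B) ∪ (B \ A) = elements in exactly one of A or B
A \ B = {1, 2, 20, 24}
B \ A = {3, 5, 7, 12, 14, 17, 22}
A △ B = {1, 2, 3, 5, 7, 12, 14, 17, 20, 22, 24}

A △ B = {1, 2, 3, 5, 7, 12, 14, 17, 20, 22, 24}


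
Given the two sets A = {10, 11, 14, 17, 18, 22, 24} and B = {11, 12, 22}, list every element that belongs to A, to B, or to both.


A ∪ B = all elements in A or B (or both)
A = {10, 11, 14, 17, 18, 22, 24}
B = {11, 12, 22}
A ∪ B = {10, 11, 12, 14, 17, 18, 22, 24}

A ∪ B = {10, 11, 12, 14, 17, 18, 22, 24}


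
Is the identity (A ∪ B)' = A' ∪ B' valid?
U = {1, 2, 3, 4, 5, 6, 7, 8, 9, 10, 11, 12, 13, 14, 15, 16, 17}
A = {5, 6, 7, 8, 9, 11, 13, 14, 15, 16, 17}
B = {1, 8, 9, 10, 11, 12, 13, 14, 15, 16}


LHS: A ∪ B = {1, 5, 6, 7, 8, 9, 10, 11, 12, 13, 14, 15, 16, 17}
(A ∪ B)' = U \ (A ∪ B) = {2, 3, 4}
A' = {1, 2, 3, 4, 10, 12}, B' = {2, 3, 4, 5, 6, 7, 17}
Claimed RHS: A' ∪ B' = {1, 2, 3, 4, 5, 6, 7, 10, 12, 17}
Identity is INVALID: LHS = {2, 3, 4} but the RHS claimed here equals {1, 2, 3, 4, 5, 6, 7, 10, 12, 17}. The correct form is (A ∪ B)' = A' ∩ B'.

Identity is invalid: (A ∪ B)' = {2, 3, 4} but A' ∪ B' = {1, 2, 3, 4, 5, 6, 7, 10, 12, 17}. The correct De Morgan law is (A ∪ B)' = A' ∩ B'.


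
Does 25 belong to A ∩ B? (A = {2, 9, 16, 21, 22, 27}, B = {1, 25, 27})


A = {2, 9, 16, 21, 22, 27}, B = {1, 25, 27}
A ∩ B = elements in both A and B
A ∩ B = {27}
Checking if 25 ∈ A ∩ B
25 is not in A ∩ B → False

25 ∉ A ∩ B


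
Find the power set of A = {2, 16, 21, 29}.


|A| = 4, so |P(A)| = 2^4 = 16
Enumerate subsets by cardinality (0 to 4):
∅, {2}, {16}, {21}, {29}, {2, 16}, {2, 21}, {2, 29}, {16, 21}, {16, 29}, {21, 29}, {2, 16, 21}, {2, 16, 29}, {2, 21, 29}, {16, 21, 29}, {2, 16, 21, 29}

P(A) has 16 subsets: ∅, {2}, {16}, {21}, {29}, {2, 16}, {2, 21}, {2, 29}, {16, 21}, {16, 29}, {21, 29}, {2, 16, 21}, {2, 16, 29}, {2, 21, 29}, {16, 21, 29}, {2, 16, 21, 29}


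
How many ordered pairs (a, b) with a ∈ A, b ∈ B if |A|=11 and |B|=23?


|A × B| = |A| × |B|
= 11 × 23
= 253

|A × B| = 253


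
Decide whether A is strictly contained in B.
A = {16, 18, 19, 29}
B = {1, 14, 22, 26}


A ⊂ B requires: A ⊆ B AND A ≠ B.
A ⊆ B? No
A ⊄ B, so A is not a proper subset.

No, A is not a proper subset of B


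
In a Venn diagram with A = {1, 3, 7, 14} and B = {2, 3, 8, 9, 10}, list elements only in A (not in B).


A = {1, 3, 7, 14}
B = {2, 3, 8, 9, 10}
Region: only in A (not in B)
Elements: {1, 7, 14}

Elements only in A (not in B): {1, 7, 14}


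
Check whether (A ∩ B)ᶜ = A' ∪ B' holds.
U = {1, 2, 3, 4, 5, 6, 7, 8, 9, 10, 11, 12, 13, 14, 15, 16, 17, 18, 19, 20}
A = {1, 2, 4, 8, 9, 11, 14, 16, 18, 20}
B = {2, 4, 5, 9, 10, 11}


LHS: A ∩ B = {2, 4, 9, 11}
(A ∩ B)' = U \ (A ∩ B) = {1, 3, 5, 6, 7, 8, 10, 12, 13, 14, 15, 16, 17, 18, 19, 20}
A' = {3, 5, 6, 7, 10, 12, 13, 15, 17, 19}, B' = {1, 3, 6, 7, 8, 12, 13, 14, 15, 16, 17, 18, 19, 20}
Claimed RHS: A' ∪ B' = {1, 3, 5, 6, 7, 8, 10, 12, 13, 14, 15, 16, 17, 18, 19, 20}
Identity is VALID: LHS = RHS = {1, 3, 5, 6, 7, 8, 10, 12, 13, 14, 15, 16, 17, 18, 19, 20} ✓

Identity is valid. (A ∩ B)' = A' ∪ B' = {1, 3, 5, 6, 7, 8, 10, 12, 13, 14, 15, 16, 17, 18, 19, 20}


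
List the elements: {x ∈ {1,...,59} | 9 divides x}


Checking each candidate:
Condition: multiples of 9 in {1,...,59}
Result = {9, 18, 27, 36, 45, 54}

{9, 18, 27, 36, 45, 54}


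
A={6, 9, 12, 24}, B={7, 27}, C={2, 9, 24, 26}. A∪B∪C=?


A ∪ B = {6, 7, 9, 12, 24, 27}
(A ∪ B) ∪ C = {2, 6, 7, 9, 12, 24, 26, 27}

A ∪ B ∪ C = {2, 6, 7, 9, 12, 24, 26, 27}


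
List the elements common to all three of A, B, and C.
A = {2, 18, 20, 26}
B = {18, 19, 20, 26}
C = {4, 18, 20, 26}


A ∩ B = {18, 20, 26}
(A ∩ B) ∩ C = {18, 20, 26}

A ∩ B ∩ C = {18, 20, 26}


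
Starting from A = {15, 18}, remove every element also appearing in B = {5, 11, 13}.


A \ B = elements in A but not in B
A = {15, 18}
B = {5, 11, 13}
Remove from A any elements in B
A \ B = {15, 18}

A \ B = {15, 18}


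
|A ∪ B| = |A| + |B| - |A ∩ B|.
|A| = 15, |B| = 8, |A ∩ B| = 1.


|A ∪ B| = |A| + |B| - |A ∩ B|
= 15 + 8 - 1
= 22

|A ∪ B| = 22


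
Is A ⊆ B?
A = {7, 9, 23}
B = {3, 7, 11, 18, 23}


A ⊆ B means every element of A is in B.
Elements in A not in B: {9}
So A ⊄ B.

No, A ⊄ B


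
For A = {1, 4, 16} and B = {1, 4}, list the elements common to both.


A ∩ B = elements in both A and B
A = {1, 4, 16}
B = {1, 4}
A ∩ B = {1, 4}

A ∩ B = {1, 4}


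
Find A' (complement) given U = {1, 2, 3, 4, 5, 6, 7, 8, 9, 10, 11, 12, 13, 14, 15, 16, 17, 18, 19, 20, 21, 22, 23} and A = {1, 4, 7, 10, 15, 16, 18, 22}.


Aᶜ = U \ A = elements in U but not in A
U = {1, 2, 3, 4, 5, 6, 7, 8, 9, 10, 11, 12, 13, 14, 15, 16, 17, 18, 19, 20, 21, 22, 23}
A = {1, 4, 7, 10, 15, 16, 18, 22}
Aᶜ = {2, 3, 5, 6, 8, 9, 11, 12, 13, 14, 17, 19, 20, 21, 23}

Aᶜ = {2, 3, 5, 6, 8, 9, 11, 12, 13, 14, 17, 19, 20, 21, 23}


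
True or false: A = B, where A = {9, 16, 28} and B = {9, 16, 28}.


Two sets are equal iff they have exactly the same elements.
A = {9, 16, 28}
B = {9, 16, 28}
Same elements → A = B

Yes, A = B


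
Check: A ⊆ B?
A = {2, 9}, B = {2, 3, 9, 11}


A ⊆ B means every element of A is in B.
All elements of A are in B.
So A ⊆ B.

Yes, A ⊆ B


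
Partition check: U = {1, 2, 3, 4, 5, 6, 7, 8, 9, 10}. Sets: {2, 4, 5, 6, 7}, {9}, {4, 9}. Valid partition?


A partition requires: (1) non-empty parts, (2) pairwise disjoint, (3) union = U
Parts: {2, 4, 5, 6, 7}, {9}, {4, 9}
Union of parts: {2, 4, 5, 6, 7, 9}
U = {1, 2, 3, 4, 5, 6, 7, 8, 9, 10}
All non-empty? True
Pairwise disjoint? False
Covers U? False

No, not a valid partition


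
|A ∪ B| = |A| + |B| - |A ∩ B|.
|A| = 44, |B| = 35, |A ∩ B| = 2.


|A ∪ B| = |A| + |B| - |A ∩ B|
= 44 + 35 - 2
= 77

|A ∪ B| = 77


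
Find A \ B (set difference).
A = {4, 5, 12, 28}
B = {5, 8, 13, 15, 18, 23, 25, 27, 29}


A \ B = elements in A but not in B
A = {4, 5, 12, 28}
B = {5, 8, 13, 15, 18, 23, 25, 27, 29}
Remove from A any elements in B
A \ B = {4, 12, 28}

A \ B = {4, 12, 28}


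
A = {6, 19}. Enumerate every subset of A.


|A| = 2, so |P(A)| = 2^2 = 4
Enumerate subsets by cardinality (0 to 2):
∅, {6}, {19}, {6, 19}

P(A) has 4 subsets: ∅, {6}, {19}, {6, 19}


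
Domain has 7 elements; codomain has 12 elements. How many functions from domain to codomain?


Each of |A| = 7 inputs maps to any of |B| = 12 outputs.
# functions = |B|^|A| = 12^7
= 35831808

Number of functions = 35831808


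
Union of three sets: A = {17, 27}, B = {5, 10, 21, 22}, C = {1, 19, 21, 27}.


A ∪ B = {5, 10, 17, 21, 22, 27}
(A ∪ B) ∪ C = {1, 5, 10, 17, 19, 21, 22, 27}

A ∪ B ∪ C = {1, 5, 10, 17, 19, 21, 22, 27}


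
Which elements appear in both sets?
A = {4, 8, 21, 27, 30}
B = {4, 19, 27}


A ∩ B = elements in both A and B
A = {4, 8, 21, 27, 30}
B = {4, 19, 27}
A ∩ B = {4, 27}

A ∩ B = {4, 27}


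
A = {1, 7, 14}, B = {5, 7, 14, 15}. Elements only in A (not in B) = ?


A = {1, 7, 14}
B = {5, 7, 14, 15}
Region: only in A (not in B)
Elements: {1}

Elements only in A (not in B): {1}


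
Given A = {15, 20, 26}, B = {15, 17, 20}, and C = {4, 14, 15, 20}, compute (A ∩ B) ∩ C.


A ∩ B = {15, 20}
(A ∩ B) ∩ C = {15, 20}

A ∩ B ∩ C = {15, 20}


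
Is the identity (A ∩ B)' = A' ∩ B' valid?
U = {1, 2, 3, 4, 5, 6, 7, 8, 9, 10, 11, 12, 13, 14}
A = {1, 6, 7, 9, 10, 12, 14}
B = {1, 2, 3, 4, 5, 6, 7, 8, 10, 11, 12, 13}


LHS: A ∩ B = {1, 6, 7, 10, 12}
(A ∩ B)' = U \ (A ∩ B) = {2, 3, 4, 5, 8, 9, 11, 13, 14}
A' = {2, 3, 4, 5, 8, 11, 13}, B' = {9, 14}
Claimed RHS: A' ∩ B' = ∅
Identity is INVALID: LHS = {2, 3, 4, 5, 8, 9, 11, 13, 14} but the RHS claimed here equals ∅. The correct form is (A ∩ B)' = A' ∪ B'.

Identity is invalid: (A ∩ B)' = {2, 3, 4, 5, 8, 9, 11, 13, 14} but A' ∩ B' = ∅. The correct De Morgan law is (A ∩ B)' = A' ∪ B'.


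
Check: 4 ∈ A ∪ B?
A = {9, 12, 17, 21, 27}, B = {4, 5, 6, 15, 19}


A = {9, 12, 17, 21, 27}, B = {4, 5, 6, 15, 19}
A ∪ B = all elements in A or B
A ∪ B = {4, 5, 6, 9, 12, 15, 17, 19, 21, 27}
Checking if 4 ∈ A ∪ B
4 is in A ∪ B → True

4 ∈ A ∪ B


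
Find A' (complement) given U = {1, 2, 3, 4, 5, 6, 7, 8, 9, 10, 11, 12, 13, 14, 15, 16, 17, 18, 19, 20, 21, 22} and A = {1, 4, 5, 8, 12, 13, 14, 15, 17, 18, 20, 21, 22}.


Aᶜ = U \ A = elements in U but not in A
U = {1, 2, 3, 4, 5, 6, 7, 8, 9, 10, 11, 12, 13, 14, 15, 16, 17, 18, 19, 20, 21, 22}
A = {1, 4, 5, 8, 12, 13, 14, 15, 17, 18, 20, 21, 22}
Aᶜ = {2, 3, 6, 7, 9, 10, 11, 16, 19}

Aᶜ = {2, 3, 6, 7, 9, 10, 11, 16, 19}


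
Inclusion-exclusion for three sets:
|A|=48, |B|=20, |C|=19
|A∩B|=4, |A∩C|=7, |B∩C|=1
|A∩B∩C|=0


|A∪B∪C| = |A|+|B|+|C| - |A∩B|-|A∩C|-|B∩C| + |A∩B∩C|
= 48+20+19 - 4-7-1 + 0
= 87 - 12 + 0
= 75

|A ∪ B ∪ C| = 75


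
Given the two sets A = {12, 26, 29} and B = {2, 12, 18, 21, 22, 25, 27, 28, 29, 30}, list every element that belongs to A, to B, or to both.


A ∪ B = all elements in A or B (or both)
A = {12, 26, 29}
B = {2, 12, 18, 21, 22, 25, 27, 28, 29, 30}
A ∪ B = {2, 12, 18, 21, 22, 25, 26, 27, 28, 29, 30}

A ∪ B = {2, 12, 18, 21, 22, 25, 26, 27, 28, 29, 30}


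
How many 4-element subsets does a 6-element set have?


C(n,k) = n! / (k!(n-k)!)
C(6,4) = 6! / (4!2!)
= 15

C(6,4) = 15


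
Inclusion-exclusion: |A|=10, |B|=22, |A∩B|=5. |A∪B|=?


|A ∪ B| = |A| + |B| - |A ∩ B|
= 10 + 22 - 5
= 27

|A ∪ B| = 27


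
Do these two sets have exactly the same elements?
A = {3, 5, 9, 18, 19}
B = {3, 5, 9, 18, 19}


Two sets are equal iff they have exactly the same elements.
A = {3, 5, 9, 18, 19}
B = {3, 5, 9, 18, 19}
Same elements → A = B

Yes, A = B


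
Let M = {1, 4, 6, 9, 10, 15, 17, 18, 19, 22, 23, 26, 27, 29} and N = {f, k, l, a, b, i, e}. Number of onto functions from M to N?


n = |M| = 14, k = |N| = 7. Surjections via inclusion-exclusion:
S(n,k) = Σ(-1)^i × C(k,i) × (k-i)^n, i=0 to k
i=0: (-1)^0×C(7,0)×7^14 = 678223072849
i=1: (-1)^1×C(7,1)×6^14 = -548549148672
i=2: (-1)^2×C(7,2)×5^14 = 128173828125
i=3: (-1)^3×C(7,3)×4^14 = -9395240960
i=4: (-1)^4×C(7,4)×3^14 = 167403915
i=5: (-1)^5×C(7,5)×2^14 = -344064
i=6: (-1)^6×C(7,6)×1^14 = 7
i=7: (-1)^7×C(7,7)×0^14 = 0
Total = 248619571200

Number of surjections = 248619571200


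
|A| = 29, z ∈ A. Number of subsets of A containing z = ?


Subsets of A containing z correspond to subsets of A \ {z}, which has 28 elements.
Count = 2^(n-1) = 2^28
= 268435456

Number of subsets containing z = 268435456


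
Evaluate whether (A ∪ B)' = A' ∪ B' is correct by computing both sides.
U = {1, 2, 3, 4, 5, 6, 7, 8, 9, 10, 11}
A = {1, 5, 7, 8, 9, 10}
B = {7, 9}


LHS: A ∪ B = {1, 5, 7, 8, 9, 10}
(A ∪ B)' = U \ (A ∪ B) = {2, 3, 4, 6, 11}
A' = {2, 3, 4, 6, 11}, B' = {1, 2, 3, 4, 5, 6, 8, 10, 11}
Claimed RHS: A' ∪ B' = {1, 2, 3, 4, 5, 6, 8, 10, 11}
Identity is INVALID: LHS = {2, 3, 4, 6, 11} but the RHS claimed here equals {1, 2, 3, 4, 5, 6, 8, 10, 11}. The correct form is (A ∪ B)' = A' ∩ B'.

Identity is invalid: (A ∪ B)' = {2, 3, 4, 6, 11} but A' ∪ B' = {1, 2, 3, 4, 5, 6, 8, 10, 11}. The correct De Morgan law is (A ∪ B)' = A' ∩ B'.


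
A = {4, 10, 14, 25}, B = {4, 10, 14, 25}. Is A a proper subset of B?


A ⊂ B requires: A ⊆ B AND A ≠ B.
A ⊆ B? Yes
A = B? Yes
A = B, so A is not a PROPER subset.

No, A is not a proper subset of B


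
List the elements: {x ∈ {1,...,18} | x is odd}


Checking each candidate:
Condition: odd numbers in {1,...,18}
Result = {1, 3, 5, 7, 9, 11, 13, 15, 17}

{1, 3, 5, 7, 9, 11, 13, 15, 17}


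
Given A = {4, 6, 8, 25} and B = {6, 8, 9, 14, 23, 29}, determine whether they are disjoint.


Disjoint means A ∩ B = ∅.
A ∩ B = {6, 8}
A ∩ B ≠ ∅, so A and B are NOT disjoint.

No, A and B are not disjoint (A ∩ B = {6, 8})


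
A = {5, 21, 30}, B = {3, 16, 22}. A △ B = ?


A △ B = (A \ B) ∪ (B \ A) = elements in exactly one of A or B
A \ B = {5, 21, 30}
B \ A = {3, 16, 22}
A △ B = {3, 5, 16, 21, 22, 30}

A △ B = {3, 5, 16, 21, 22, 30}


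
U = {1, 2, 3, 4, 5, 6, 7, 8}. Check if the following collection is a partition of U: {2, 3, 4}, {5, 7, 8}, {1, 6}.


A partition requires: (1) non-empty parts, (2) pairwise disjoint, (3) union = U
Parts: {2, 3, 4}, {5, 7, 8}, {1, 6}
Union of parts: {1, 2, 3, 4, 5, 6, 7, 8}
U = {1, 2, 3, 4, 5, 6, 7, 8}
All non-empty? True
Pairwise disjoint? True
Covers U? True

Yes, valid partition


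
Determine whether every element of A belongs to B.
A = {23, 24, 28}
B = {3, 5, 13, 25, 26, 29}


A ⊆ B means every element of A is in B.
Elements in A not in B: {23, 24, 28}
So A ⊄ B.

No, A ⊄ B


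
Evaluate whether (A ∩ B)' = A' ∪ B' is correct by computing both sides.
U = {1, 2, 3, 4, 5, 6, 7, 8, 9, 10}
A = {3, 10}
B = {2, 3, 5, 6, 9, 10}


LHS: A ∩ B = {3, 10}
(A ∩ B)' = U \ (A ∩ B) = {1, 2, 4, 5, 6, 7, 8, 9}
A' = {1, 2, 4, 5, 6, 7, 8, 9}, B' = {1, 4, 7, 8}
Claimed RHS: A' ∪ B' = {1, 2, 4, 5, 6, 7, 8, 9}
Identity is VALID: LHS = RHS = {1, 2, 4, 5, 6, 7, 8, 9} ✓

Identity is valid. (A ∩ B)' = A' ∪ B' = {1, 2, 4, 5, 6, 7, 8, 9}


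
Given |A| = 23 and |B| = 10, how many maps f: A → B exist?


Each of |A| = 23 inputs maps to any of |B| = 10 outputs.
# functions = |B|^|A| = 10^23
= 100000000000000000000000

Number of functions = 100000000000000000000000


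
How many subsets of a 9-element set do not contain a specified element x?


Subsets of A avoiding x are subsets of A \ {x}, which has 8 elements.
Count = 2^(n-1) = 2^8
= 256

Number of subsets avoiding x = 256


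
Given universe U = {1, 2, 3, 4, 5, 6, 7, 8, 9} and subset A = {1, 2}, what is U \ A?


Aᶜ = U \ A = elements in U but not in A
U = {1, 2, 3, 4, 5, 6, 7, 8, 9}
A = {1, 2}
Aᶜ = {3, 4, 5, 6, 7, 8, 9}

Aᶜ = {3, 4, 5, 6, 7, 8, 9}


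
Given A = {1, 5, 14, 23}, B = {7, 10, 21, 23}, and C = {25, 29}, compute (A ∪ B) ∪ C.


A ∪ B = {1, 5, 7, 10, 14, 21, 23}
(A ∪ B) ∪ C = {1, 5, 7, 10, 14, 21, 23, 25, 29}

A ∪ B ∪ C = {1, 5, 7, 10, 14, 21, 23, 25, 29}


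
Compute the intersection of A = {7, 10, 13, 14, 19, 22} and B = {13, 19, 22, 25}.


A ∩ B = elements in both A and B
A = {7, 10, 13, 14, 19, 22}
B = {13, 19, 22, 25}
A ∩ B = {13, 19, 22}

A ∩ B = {13, 19, 22}


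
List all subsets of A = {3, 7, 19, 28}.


|A| = 4, so |P(A)| = 2^4 = 16
Enumerate subsets by cardinality (0 to 4):
∅, {3}, {7}, {19}, {28}, {3, 7}, {3, 19}, {3, 28}, {7, 19}, {7, 28}, {19, 28}, {3, 7, 19}, {3, 7, 28}, {3, 19, 28}, {7, 19, 28}, {3, 7, 19, 28}

P(A) has 16 subsets: ∅, {3}, {7}, {19}, {28}, {3, 7}, {3, 19}, {3, 28}, {7, 19}, {7, 28}, {19, 28}, {3, 7, 19}, {3, 7, 28}, {3, 19, 28}, {7, 19, 28}, {3, 7, 19, 28}


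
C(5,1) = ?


C(n,k) = n! / (k!(n-k)!)
C(5,1) = 5! / (1!4!)
= 5

C(5,1) = 5


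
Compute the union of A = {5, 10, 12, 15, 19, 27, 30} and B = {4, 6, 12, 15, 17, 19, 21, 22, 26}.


A ∪ B = all elements in A or B (or both)
A = {5, 10, 12, 15, 19, 27, 30}
B = {4, 6, 12, 15, 17, 19, 21, 22, 26}
A ∪ B = {4, 5, 6, 10, 12, 15, 17, 19, 21, 22, 26, 27, 30}

A ∪ B = {4, 5, 6, 10, 12, 15, 17, 19, 21, 22, 26, 27, 30}


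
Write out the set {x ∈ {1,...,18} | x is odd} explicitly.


Checking each candidate:
Condition: odd numbers in {1,...,18}
Result = {1, 3, 5, 7, 9, 11, 13, 15, 17}

{1, 3, 5, 7, 9, 11, 13, 15, 17}


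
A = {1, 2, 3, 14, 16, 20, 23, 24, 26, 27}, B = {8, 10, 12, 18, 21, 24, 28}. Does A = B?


Two sets are equal iff they have exactly the same elements.
A = {1, 2, 3, 14, 16, 20, 23, 24, 26, 27}
B = {8, 10, 12, 18, 21, 24, 28}
Differences: {1, 2, 3, 8, 10, 12, 14, 16, 18, 20, 21, 23, 26, 27, 28}
A ≠ B

No, A ≠ B


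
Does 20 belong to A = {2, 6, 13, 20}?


A = {2, 6, 13, 20}
Checking if 20 is in A
20 is in A → True

20 ∈ A


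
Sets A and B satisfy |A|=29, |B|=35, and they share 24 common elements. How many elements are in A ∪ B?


|A ∪ B| = |A| + |B| - |A ∩ B|
= 29 + 35 - 24
= 40

|A ∪ B| = 40


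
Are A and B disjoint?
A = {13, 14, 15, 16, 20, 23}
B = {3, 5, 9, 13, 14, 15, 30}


Disjoint means A ∩ B = ∅.
A ∩ B = {13, 14, 15}
A ∩ B ≠ ∅, so A and B are NOT disjoint.

No, A and B are not disjoint (A ∩ B = {13, 14, 15})


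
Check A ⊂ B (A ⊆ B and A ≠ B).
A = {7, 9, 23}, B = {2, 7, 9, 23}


A ⊂ B requires: A ⊆ B AND A ≠ B.
A ⊆ B? Yes
A = B? No
A ⊂ B: Yes (A is a proper subset of B)

Yes, A ⊂ B


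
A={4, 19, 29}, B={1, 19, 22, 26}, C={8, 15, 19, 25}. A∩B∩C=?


A ∩ B = {19}
(A ∩ B) ∩ C = {19}

A ∩ B ∩ C = {19}


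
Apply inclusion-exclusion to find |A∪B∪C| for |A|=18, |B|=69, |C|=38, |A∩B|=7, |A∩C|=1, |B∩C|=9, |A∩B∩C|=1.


|A∪B∪C| = |A|+|B|+|C| - |A∩B|-|A∩C|-|B∩C| + |A∩B∩C|
= 18+69+38 - 7-1-9 + 1
= 125 - 17 + 1
= 109

|A ∪ B ∪ C| = 109


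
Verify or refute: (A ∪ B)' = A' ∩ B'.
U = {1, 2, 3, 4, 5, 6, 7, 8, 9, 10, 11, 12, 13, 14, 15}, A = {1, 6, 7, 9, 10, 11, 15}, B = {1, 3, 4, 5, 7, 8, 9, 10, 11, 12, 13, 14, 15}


LHS: A ∪ B = {1, 3, 4, 5, 6, 7, 8, 9, 10, 11, 12, 13, 14, 15}
(A ∪ B)' = U \ (A ∪ B) = {2}
A' = {2, 3, 4, 5, 8, 12, 13, 14}, B' = {2, 6}
Claimed RHS: A' ∩ B' = {2}
Identity is VALID: LHS = RHS = {2} ✓

Identity is valid. (A ∪ B)' = A' ∩ B' = {2}


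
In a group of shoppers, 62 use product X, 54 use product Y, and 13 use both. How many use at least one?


|A ∪ B| = |A| + |B| - |A ∩ B|
= 62 + 54 - 13
= 103

|A ∪ B| = 103


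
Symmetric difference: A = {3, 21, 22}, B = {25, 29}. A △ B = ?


A △ B = (A \ B) ∪ (B \ A) = elements in exactly one of A or B
A \ B = {3, 21, 22}
B \ A = {25, 29}
A △ B = {3, 21, 22, 25, 29}

A △ B = {3, 21, 22, 25, 29}


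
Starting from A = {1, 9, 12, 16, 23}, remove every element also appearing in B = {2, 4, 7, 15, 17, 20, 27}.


A \ B = elements in A but not in B
A = {1, 9, 12, 16, 23}
B = {2, 4, 7, 15, 17, 20, 27}
Remove from A any elements in B
A \ B = {1, 9, 12, 16, 23}

A \ B = {1, 9, 12, 16, 23}


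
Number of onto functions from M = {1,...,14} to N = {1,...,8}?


n = |M| = 14, k = |N| = 8. Surjections via inclusion-exclusion:
S(n,k) = Σ(-1)^i × C(k,i) × (k-i)^n, i=0 to k
i=0: (-1)^0×C(8,0)×8^14 = 4398046511104
i=1: (-1)^1×C(8,1)×7^14 = -5425784582792
i=2: (-1)^2×C(8,2)×6^14 = 2194196594688
i=3: (-1)^3×C(8,3)×5^14 = -341796875000
i=4: (-1)^4×C(8,4)×4^14 = 18790481920
i=5: (-1)^5×C(8,5)×3^14 = -267846264
i=6: (-1)^6×C(8,6)×2^14 = 458752
i=7: (-1)^7×C(8,7)×1^14 = -8
i=8: (-1)^8×C(8,8)×0^14 = 0
Total = 843184742400

Number of surjections = 843184742400


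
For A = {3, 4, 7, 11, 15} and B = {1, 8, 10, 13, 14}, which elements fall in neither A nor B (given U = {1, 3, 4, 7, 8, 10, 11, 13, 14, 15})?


A = {3, 4, 7, 11, 15}
B = {1, 8, 10, 13, 14}
Region: in neither A nor B (given U = {1, 3, 4, 7, 8, 10, 11, 13, 14, 15})
Elements: ∅

Elements in neither A nor B (given U = {1, 3, 4, 7, 8, 10, 11, 13, 14, 15}): ∅


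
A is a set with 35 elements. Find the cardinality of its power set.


Number of subsets = 2^n
= 2^35
= 34359738368

|P(A)| = 34359738368


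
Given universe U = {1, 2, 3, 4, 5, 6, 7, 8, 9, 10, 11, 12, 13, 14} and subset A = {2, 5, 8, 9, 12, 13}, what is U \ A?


Aᶜ = U \ A = elements in U but not in A
U = {1, 2, 3, 4, 5, 6, 7, 8, 9, 10, 11, 12, 13, 14}
A = {2, 5, 8, 9, 12, 13}
Aᶜ = {1, 3, 4, 6, 7, 10, 11, 14}

Aᶜ = {1, 3, 4, 6, 7, 10, 11, 14}


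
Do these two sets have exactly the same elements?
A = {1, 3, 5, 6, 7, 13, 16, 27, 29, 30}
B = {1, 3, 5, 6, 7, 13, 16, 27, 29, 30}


Two sets are equal iff they have exactly the same elements.
A = {1, 3, 5, 6, 7, 13, 16, 27, 29, 30}
B = {1, 3, 5, 6, 7, 13, 16, 27, 29, 30}
Same elements → A = B

Yes, A = B


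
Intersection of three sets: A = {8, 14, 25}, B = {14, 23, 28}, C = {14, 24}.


A ∩ B = {14}
(A ∩ B) ∩ C = {14}

A ∩ B ∩ C = {14}


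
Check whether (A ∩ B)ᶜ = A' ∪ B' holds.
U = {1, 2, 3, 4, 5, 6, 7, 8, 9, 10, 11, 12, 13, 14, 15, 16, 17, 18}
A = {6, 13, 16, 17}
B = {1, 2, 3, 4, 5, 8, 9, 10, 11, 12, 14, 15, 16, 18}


LHS: A ∩ B = {16}
(A ∩ B)' = U \ (A ∩ B) = {1, 2, 3, 4, 5, 6, 7, 8, 9, 10, 11, 12, 13, 14, 15, 17, 18}
A' = {1, 2, 3, 4, 5, 7, 8, 9, 10, 11, 12, 14, 15, 18}, B' = {6, 7, 13, 17}
Claimed RHS: A' ∪ B' = {1, 2, 3, 4, 5, 6, 7, 8, 9, 10, 11, 12, 13, 14, 15, 17, 18}
Identity is VALID: LHS = RHS = {1, 2, 3, 4, 5, 6, 7, 8, 9, 10, 11, 12, 13, 14, 15, 17, 18} ✓

Identity is valid. (A ∩ B)' = A' ∪ B' = {1, 2, 3, 4, 5, 6, 7, 8, 9, 10, 11, 12, 13, 14, 15, 17, 18}


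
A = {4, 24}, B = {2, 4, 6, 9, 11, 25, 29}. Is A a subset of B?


A ⊆ B means every element of A is in B.
Elements in A not in B: {24}
So A ⊄ B.

No, A ⊄ B


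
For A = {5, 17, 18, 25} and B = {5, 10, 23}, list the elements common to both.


A ∩ B = elements in both A and B
A = {5, 17, 18, 25}
B = {5, 10, 23}
A ∩ B = {5}

A ∩ B = {5}


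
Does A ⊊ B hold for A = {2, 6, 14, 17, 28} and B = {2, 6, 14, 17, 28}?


A ⊂ B requires: A ⊆ B AND A ≠ B.
A ⊆ B? Yes
A = B? Yes
A = B, so A is not a PROPER subset.

No, A is not a proper subset of B


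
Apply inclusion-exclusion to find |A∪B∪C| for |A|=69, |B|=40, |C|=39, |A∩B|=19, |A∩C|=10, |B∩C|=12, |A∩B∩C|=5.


|A∪B∪C| = |A|+|B|+|C| - |A∩B|-|A∩C|-|B∩C| + |A∩B∩C|
= 69+40+39 - 19-10-12 + 5
= 148 - 41 + 5
= 112

|A ∪ B ∪ C| = 112


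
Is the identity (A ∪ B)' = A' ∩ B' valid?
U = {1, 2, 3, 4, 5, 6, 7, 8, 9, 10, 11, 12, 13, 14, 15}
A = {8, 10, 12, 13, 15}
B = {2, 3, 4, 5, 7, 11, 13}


LHS: A ∪ B = {2, 3, 4, 5, 7, 8, 10, 11, 12, 13, 15}
(A ∪ B)' = U \ (A ∪ B) = {1, 6, 9, 14}
A' = {1, 2, 3, 4, 5, 6, 7, 9, 11, 14}, B' = {1, 6, 8, 9, 10, 12, 14, 15}
Claimed RHS: A' ∩ B' = {1, 6, 9, 14}
Identity is VALID: LHS = RHS = {1, 6, 9, 14} ✓

Identity is valid. (A ∪ B)' = A' ∩ B' = {1, 6, 9, 14}


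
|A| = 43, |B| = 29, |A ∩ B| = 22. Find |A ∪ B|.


|A ∪ B| = |A| + |B| - |A ∩ B|
= 43 + 29 - 22
= 50

|A ∪ B| = 50


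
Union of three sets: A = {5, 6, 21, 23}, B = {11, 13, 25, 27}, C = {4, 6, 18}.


A ∪ B = {5, 6, 11, 13, 21, 23, 25, 27}
(A ∪ B) ∪ C = {4, 5, 6, 11, 13, 18, 21, 23, 25, 27}

A ∪ B ∪ C = {4, 5, 6, 11, 13, 18, 21, 23, 25, 27}


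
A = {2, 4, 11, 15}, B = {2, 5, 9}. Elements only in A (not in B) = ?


A = {2, 4, 11, 15}
B = {2, 5, 9}
Region: only in A (not in B)
Elements: {4, 11, 15}

Elements only in A (not in B): {4, 11, 15}


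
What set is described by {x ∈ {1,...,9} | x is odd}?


Checking each candidate:
Condition: odd numbers in {1,...,9}
Result = {1, 3, 5, 7, 9}

{1, 3, 5, 7, 9}


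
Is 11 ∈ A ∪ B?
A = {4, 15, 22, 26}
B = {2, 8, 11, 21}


A = {4, 15, 22, 26}, B = {2, 8, 11, 21}
A ∪ B = all elements in A or B
A ∪ B = {2, 4, 8, 11, 15, 21, 22, 26}
Checking if 11 ∈ A ∪ B
11 is in A ∪ B → True

11 ∈ A ∪ B


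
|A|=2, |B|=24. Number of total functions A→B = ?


Each of |A| = 2 inputs maps to any of |B| = 24 outputs.
# functions = |B|^|A| = 24^2
= 576

Number of functions = 576


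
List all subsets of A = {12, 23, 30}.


|A| = 3, so |P(A)| = 2^3 = 8
Enumerate subsets by cardinality (0 to 3):
∅, {12}, {23}, {30}, {12, 23}, {12, 30}, {23, 30}, {12, 23, 30}

P(A) has 8 subsets: ∅, {12}, {23}, {30}, {12, 23}, {12, 30}, {23, 30}, {12, 23, 30}


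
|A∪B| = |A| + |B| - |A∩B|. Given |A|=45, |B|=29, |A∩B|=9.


|A ∪ B| = |A| + |B| - |A ∩ B|
= 45 + 29 - 9
= 65

|A ∪ B| = 65


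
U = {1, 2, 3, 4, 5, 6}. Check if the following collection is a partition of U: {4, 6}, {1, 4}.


A partition requires: (1) non-empty parts, (2) pairwise disjoint, (3) union = U
Parts: {4, 6}, {1, 4}
Union of parts: {1, 4, 6}
U = {1, 2, 3, 4, 5, 6}
All non-empty? True
Pairwise disjoint? False
Covers U? False

No, not a valid partition


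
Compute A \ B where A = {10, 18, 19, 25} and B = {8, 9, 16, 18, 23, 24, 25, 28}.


A \ B = elements in A but not in B
A = {10, 18, 19, 25}
B = {8, 9, 16, 18, 23, 24, 25, 28}
Remove from A any elements in B
A \ B = {10, 19}

A \ B = {10, 19}


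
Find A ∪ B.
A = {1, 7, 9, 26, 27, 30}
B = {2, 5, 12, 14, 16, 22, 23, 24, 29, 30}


A ∪ B = all elements in A or B (or both)
A = {1, 7, 9, 26, 27, 30}
B = {2, 5, 12, 14, 16, 22, 23, 24, 29, 30}
A ∪ B = {1, 2, 5, 7, 9, 12, 14, 16, 22, 23, 24, 26, 27, 29, 30}

A ∪ B = {1, 2, 5, 7, 9, 12, 14, 16, 22, 23, 24, 26, 27, 29, 30}


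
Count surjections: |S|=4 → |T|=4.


n = |S| = 4, k = |T| = 4. Surjections via inclusion-exclusion:
S(n,k) = Σ(-1)^i × C(k,i) × (k-i)^n, i=0 to k
i=0: (-1)^0×C(4,0)×4^4 = 256
i=1: (-1)^1×C(4,1)×3^4 = -324
i=2: (-1)^2×C(4,2)×2^4 = 96
i=3: (-1)^3×C(4,3)×1^4 = -4
i=4: (-1)^4×C(4,4)×0^4 = 0
Total = 24

Number of surjections = 24


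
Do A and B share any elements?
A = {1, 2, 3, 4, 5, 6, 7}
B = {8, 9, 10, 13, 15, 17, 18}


Disjoint means A ∩ B = ∅.
A ∩ B = ∅
A ∩ B = ∅, so A and B are disjoint.

No — A and B share no elements (A ∩ B = ∅), so they are disjoint


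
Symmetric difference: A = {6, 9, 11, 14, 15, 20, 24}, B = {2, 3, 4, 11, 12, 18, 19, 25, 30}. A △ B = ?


A △ B = (A \ B) ∪ (B \ A) = elements in exactly one of A or B
A \ B = {6, 9, 14, 15, 20, 24}
B \ A = {2, 3, 4, 12, 18, 19, 25, 30}
A △ B = {2, 3, 4, 6, 9, 12, 14, 15, 18, 19, 20, 24, 25, 30}

A △ B = {2, 3, 4, 6, 9, 12, 14, 15, 18, 19, 20, 24, 25, 30}


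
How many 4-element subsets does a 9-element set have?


C(n,k) = n! / (k!(n-k)!)
C(9,4) = 9! / (4!5!)
= 126

C(9,4) = 126


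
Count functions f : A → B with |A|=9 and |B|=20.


Each of |A| = 9 inputs maps to any of |B| = 20 outputs.
# functions = |B|^|A| = 20^9
= 512000000000

Number of functions = 512000000000


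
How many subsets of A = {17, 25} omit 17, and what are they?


A subset of A that omits 17 is a subset of A \ {17}, so there are 2^(n-1) = 2^1 = 2 of them.
Subsets excluding 17: ∅, {25}

Subsets excluding 17 (2 total): ∅, {25}


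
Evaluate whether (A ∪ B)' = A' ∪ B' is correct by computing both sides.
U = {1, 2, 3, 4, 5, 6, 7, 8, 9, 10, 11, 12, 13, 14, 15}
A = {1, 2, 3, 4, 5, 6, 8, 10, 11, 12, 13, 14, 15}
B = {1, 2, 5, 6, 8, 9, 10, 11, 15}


LHS: A ∪ B = {1, 2, 3, 4, 5, 6, 8, 9, 10, 11, 12, 13, 14, 15}
(A ∪ B)' = U \ (A ∪ B) = {7}
A' = {7, 9}, B' = {3, 4, 7, 12, 13, 14}
Claimed RHS: A' ∪ B' = {3, 4, 7, 9, 12, 13, 14}
Identity is INVALID: LHS = {7} but the RHS claimed here equals {3, 4, 7, 9, 12, 13, 14}. The correct form is (A ∪ B)' = A' ∩ B'.

Identity is invalid: (A ∪ B)' = {7} but A' ∪ B' = {3, 4, 7, 9, 12, 13, 14}. The correct De Morgan law is (A ∪ B)' = A' ∩ B'.


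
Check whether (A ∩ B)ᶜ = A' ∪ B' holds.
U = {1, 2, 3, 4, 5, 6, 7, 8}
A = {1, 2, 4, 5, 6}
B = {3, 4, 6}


LHS: A ∩ B = {4, 6}
(A ∩ B)' = U \ (A ∩ B) = {1, 2, 3, 5, 7, 8}
A' = {3, 7, 8}, B' = {1, 2, 5, 7, 8}
Claimed RHS: A' ∪ B' = {1, 2, 3, 5, 7, 8}
Identity is VALID: LHS = RHS = {1, 2, 3, 5, 7, 8} ✓

Identity is valid. (A ∩ B)' = A' ∪ B' = {1, 2, 3, 5, 7, 8}


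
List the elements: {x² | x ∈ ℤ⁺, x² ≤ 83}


Checking each candidate:
Condition: positive perfect squares ≤ 83
Result = {1, 4, 9, 16, 25, 36, 49, 64, 81}

{1, 4, 9, 16, 25, 36, 49, 64, 81}


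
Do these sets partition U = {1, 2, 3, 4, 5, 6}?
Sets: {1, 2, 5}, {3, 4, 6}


A partition requires: (1) non-empty parts, (2) pairwise disjoint, (3) union = U
Parts: {1, 2, 5}, {3, 4, 6}
Union of parts: {1, 2, 3, 4, 5, 6}
U = {1, 2, 3, 4, 5, 6}
All non-empty? True
Pairwise disjoint? True
Covers U? True

Yes, valid partition


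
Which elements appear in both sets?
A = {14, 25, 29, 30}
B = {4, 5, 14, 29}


A ∩ B = elements in both A and B
A = {14, 25, 29, 30}
B = {4, 5, 14, 29}
A ∩ B = {14, 29}

A ∩ B = {14, 29}


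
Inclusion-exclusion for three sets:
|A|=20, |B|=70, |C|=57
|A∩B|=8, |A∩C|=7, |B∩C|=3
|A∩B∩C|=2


|A∪B∪C| = |A|+|B|+|C| - |A∩B|-|A∩C|-|B∩C| + |A∩B∩C|
= 20+70+57 - 8-7-3 + 2
= 147 - 18 + 2
= 131

|A ∪ B ∪ C| = 131


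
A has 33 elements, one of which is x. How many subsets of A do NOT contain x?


Subsets of A avoiding x are subsets of A \ {x}, which has 32 elements.
Count = 2^(n-1) = 2^32
= 4294967296

Number of subsets avoiding x = 4294967296


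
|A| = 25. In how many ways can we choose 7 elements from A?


C(n,k) = n! / (k!(n-k)!)
C(25,7) = 25! / (7!18!)
= 480700

C(25,7) = 480700


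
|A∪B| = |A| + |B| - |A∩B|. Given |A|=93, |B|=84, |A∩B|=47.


|A ∪ B| = |A| + |B| - |A ∩ B|
= 93 + 84 - 47
= 130

|A ∪ B| = 130


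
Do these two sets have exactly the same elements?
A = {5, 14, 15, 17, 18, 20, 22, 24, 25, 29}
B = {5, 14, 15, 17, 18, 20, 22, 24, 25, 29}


Two sets are equal iff they have exactly the same elements.
A = {5, 14, 15, 17, 18, 20, 22, 24, 25, 29}
B = {5, 14, 15, 17, 18, 20, 22, 24, 25, 29}
Same elements → A = B

Yes, A = B


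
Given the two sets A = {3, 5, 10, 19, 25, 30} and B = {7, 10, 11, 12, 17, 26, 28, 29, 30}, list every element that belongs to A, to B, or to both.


A ∪ B = all elements in A or B (or both)
A = {3, 5, 10, 19, 25, 30}
B = {7, 10, 11, 12, 17, 26, 28, 29, 30}
A ∪ B = {3, 5, 7, 10, 11, 12, 17, 19, 25, 26, 28, 29, 30}

A ∪ B = {3, 5, 7, 10, 11, 12, 17, 19, 25, 26, 28, 29, 30}


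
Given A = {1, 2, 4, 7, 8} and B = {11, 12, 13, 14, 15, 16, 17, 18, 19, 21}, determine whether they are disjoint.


Disjoint means A ∩ B = ∅.
A ∩ B = ∅
A ∩ B = ∅, so A and B are disjoint.

Yes, A and B are disjoint


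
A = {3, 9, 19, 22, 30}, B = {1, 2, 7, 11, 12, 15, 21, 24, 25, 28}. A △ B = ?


A △ B = (A \ B) ∪ (B \ A) = elements in exactly one of A or B
A \ B = {3, 9, 19, 22, 30}
B \ A = {1, 2, 7, 11, 12, 15, 21, 24, 25, 28}
A △ B = {1, 2, 3, 7, 9, 11, 12, 15, 19, 21, 22, 24, 25, 28, 30}

A △ B = {1, 2, 3, 7, 9, 11, 12, 15, 19, 21, 22, 24, 25, 28, 30}


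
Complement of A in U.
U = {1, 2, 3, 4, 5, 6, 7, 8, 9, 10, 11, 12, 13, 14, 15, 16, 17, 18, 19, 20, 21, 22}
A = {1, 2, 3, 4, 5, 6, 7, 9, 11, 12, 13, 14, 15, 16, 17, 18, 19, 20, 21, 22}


Aᶜ = U \ A = elements in U but not in A
U = {1, 2, 3, 4, 5, 6, 7, 8, 9, 10, 11, 12, 13, 14, 15, 16, 17, 18, 19, 20, 21, 22}
A = {1, 2, 3, 4, 5, 6, 7, 9, 11, 12, 13, 14, 15, 16, 17, 18, 19, 20, 21, 22}
Aᶜ = {8, 10}

Aᶜ = {8, 10}


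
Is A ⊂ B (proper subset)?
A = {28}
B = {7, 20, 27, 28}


A ⊂ B requires: A ⊆ B AND A ≠ B.
A ⊆ B? Yes
A = B? No
A ⊂ B: Yes (A is a proper subset of B)

Yes, A ⊂ B


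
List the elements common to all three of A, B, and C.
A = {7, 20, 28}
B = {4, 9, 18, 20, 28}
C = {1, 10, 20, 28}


A ∩ B = {20, 28}
(A ∩ B) ∩ C = {20, 28}

A ∩ B ∩ C = {20, 28}


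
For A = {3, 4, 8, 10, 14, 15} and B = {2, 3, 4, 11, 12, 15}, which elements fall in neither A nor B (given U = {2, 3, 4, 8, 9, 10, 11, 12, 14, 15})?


A = {3, 4, 8, 10, 14, 15}
B = {2, 3, 4, 11, 12, 15}
Region: in neither A nor B (given U = {2, 3, 4, 8, 9, 10, 11, 12, 14, 15})
Elements: {9}

Elements in neither A nor B (given U = {2, 3, 4, 8, 9, 10, 11, 12, 14, 15}): {9}


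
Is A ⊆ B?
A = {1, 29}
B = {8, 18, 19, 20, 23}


A ⊆ B means every element of A is in B.
Elements in A not in B: {1, 29}
So A ⊄ B.

No, A ⊄ B


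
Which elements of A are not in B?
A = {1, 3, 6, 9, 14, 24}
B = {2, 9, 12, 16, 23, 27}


A \ B = elements in A but not in B
A = {1, 3, 6, 9, 14, 24}
B = {2, 9, 12, 16, 23, 27}
Remove from A any elements in B
A \ B = {1, 3, 6, 14, 24}

A \ B = {1, 3, 6, 14, 24}


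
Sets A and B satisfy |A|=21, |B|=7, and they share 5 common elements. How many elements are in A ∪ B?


|A ∪ B| = |A| + |B| - |A ∩ B|
= 21 + 7 - 5
= 23

|A ∪ B| = 23


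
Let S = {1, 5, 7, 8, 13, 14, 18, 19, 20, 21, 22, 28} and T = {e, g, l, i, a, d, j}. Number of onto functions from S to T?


n = |S| = 12, k = |T| = 7. Surjections via inclusion-exclusion:
S(n,k) = Σ(-1)^i × C(k,i) × (k-i)^n, i=0 to k
i=0: (-1)^0×C(7,0)×7^12 = 13841287201
i=1: (-1)^1×C(7,1)×6^12 = -15237476352
i=2: (-1)^2×C(7,2)×5^12 = 5126953125
i=3: (-1)^3×C(7,3)×4^12 = -587202560
i=4: (-1)^4×C(7,4)×3^12 = 18600435
i=5: (-1)^5×C(7,5)×2^12 = -86016
i=6: (-1)^6×C(7,6)×1^12 = 7
i=7: (-1)^7×C(7,7)×0^12 = 0
Total = 3162075840

Number of surjections = 3162075840


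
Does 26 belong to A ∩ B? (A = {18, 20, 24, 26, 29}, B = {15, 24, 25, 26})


A = {18, 20, 24, 26, 29}, B = {15, 24, 25, 26}
A ∩ B = elements in both A and B
A ∩ B = {24, 26}
Checking if 26 ∈ A ∩ B
26 is in A ∩ B → True

26 ∈ A ∩ B


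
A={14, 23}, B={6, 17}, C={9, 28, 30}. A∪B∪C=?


A ∪ B = {6, 14, 17, 23}
(A ∪ B) ∪ C = {6, 9, 14, 17, 23, 28, 30}

A ∪ B ∪ C = {6, 9, 14, 17, 23, 28, 30}


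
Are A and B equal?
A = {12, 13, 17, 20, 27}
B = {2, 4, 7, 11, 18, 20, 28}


Two sets are equal iff they have exactly the same elements.
A = {12, 13, 17, 20, 27}
B = {2, 4, 7, 11, 18, 20, 28}
Differences: {2, 4, 7, 11, 12, 13, 17, 18, 27, 28}
A ≠ B

No, A ≠ B


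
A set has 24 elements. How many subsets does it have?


Number of subsets = 2^n
= 2^24
= 16777216

|P(A)| = 16777216


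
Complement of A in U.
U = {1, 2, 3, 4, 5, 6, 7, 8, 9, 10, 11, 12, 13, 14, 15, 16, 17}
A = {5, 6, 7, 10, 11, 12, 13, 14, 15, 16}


Aᶜ = U \ A = elements in U but not in A
U = {1, 2, 3, 4, 5, 6, 7, 8, 9, 10, 11, 12, 13, 14, 15, 16, 17}
A = {5, 6, 7, 10, 11, 12, 13, 14, 15, 16}
Aᶜ = {1, 2, 3, 4, 8, 9, 17}

Aᶜ = {1, 2, 3, 4, 8, 9, 17}


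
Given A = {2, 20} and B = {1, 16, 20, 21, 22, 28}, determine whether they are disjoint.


Disjoint means A ∩ B = ∅.
A ∩ B = {20}
A ∩ B ≠ ∅, so A and B are NOT disjoint.

No, A and B are not disjoint (A ∩ B = {20})


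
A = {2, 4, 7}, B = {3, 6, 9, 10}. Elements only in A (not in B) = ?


A = {2, 4, 7}
B = {3, 6, 9, 10}
Region: only in A (not in B)
Elements: {2, 4, 7}

Elements only in A (not in B): {2, 4, 7}


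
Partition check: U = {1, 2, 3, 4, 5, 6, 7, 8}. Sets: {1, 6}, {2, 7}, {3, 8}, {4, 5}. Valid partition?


A partition requires: (1) non-empty parts, (2) pairwise disjoint, (3) union = U
Parts: {1, 6}, {2, 7}, {3, 8}, {4, 5}
Union of parts: {1, 2, 3, 4, 5, 6, 7, 8}
U = {1, 2, 3, 4, 5, 6, 7, 8}
All non-empty? True
Pairwise disjoint? True
Covers U? True

Yes, valid partition


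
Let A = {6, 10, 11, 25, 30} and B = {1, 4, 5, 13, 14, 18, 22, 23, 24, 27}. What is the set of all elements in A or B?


A ∪ B = all elements in A or B (or both)
A = {6, 10, 11, 25, 30}
B = {1, 4, 5, 13, 14, 18, 22, 23, 24, 27}
A ∪ B = {1, 4, 5, 6, 10, 11, 13, 14, 18, 22, 23, 24, 25, 27, 30}

A ∪ B = {1, 4, 5, 6, 10, 11, 13, 14, 18, 22, 23, 24, 25, 27, 30}


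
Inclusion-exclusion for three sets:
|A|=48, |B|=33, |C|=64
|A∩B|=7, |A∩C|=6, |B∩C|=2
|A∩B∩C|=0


|A∪B∪C| = |A|+|B|+|C| - |A∩B|-|A∩C|-|B∩C| + |A∩B∩C|
= 48+33+64 - 7-6-2 + 0
= 145 - 15 + 0
= 130

|A ∪ B ∪ C| = 130
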